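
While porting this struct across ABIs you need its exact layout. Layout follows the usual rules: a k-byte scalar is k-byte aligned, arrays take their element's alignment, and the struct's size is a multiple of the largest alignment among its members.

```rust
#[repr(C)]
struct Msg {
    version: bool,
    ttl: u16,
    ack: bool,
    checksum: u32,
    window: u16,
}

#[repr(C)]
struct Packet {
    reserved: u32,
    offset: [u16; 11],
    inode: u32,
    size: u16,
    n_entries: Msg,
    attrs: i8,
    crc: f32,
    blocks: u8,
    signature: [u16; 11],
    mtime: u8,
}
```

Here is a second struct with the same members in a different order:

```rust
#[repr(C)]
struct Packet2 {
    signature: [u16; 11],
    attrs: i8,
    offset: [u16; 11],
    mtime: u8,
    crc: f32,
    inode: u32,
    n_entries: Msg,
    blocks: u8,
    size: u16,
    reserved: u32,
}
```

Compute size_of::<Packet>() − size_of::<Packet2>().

8

Msg: @0: version [1B, align 1] → 1; +1 pad (align 2); @2: ttl [2B, align 2] → 4; @4: ack [1B, align 1] → 5; +3 pad (align 4); @8: checksum [4B, align 4] → 12; @12: window [2B, align 2] → 14; +2 tail pad (align 4); size 16, align 4
@0: reserved [4B, align 4] → 4
@4: offset [22B, align 2] → 26
+2 pad (align 4)
@28: inode [4B, align 4] → 32
@32: size [2B, align 2] → 34
+2 pad (align 4)
@36: n_entries [16B, align 4] → 52
@52: attrs [1B, align 1] → 53
+3 pad (align 4)
@56: crc [4B, align 4] → 60
@60: blocks [1B, align 1] → 61
+1 pad (align 2)
@62: signature [22B, align 2] → 84
@84: mtime [1B, align 1] → 85
+3 tail pad (align 4)
size 88, align 4
— Packet2 —
@0: signature [22B, align 2] → 22
@22: attrs [1B, align 1] → 23
+1 pad (align 2)
@24: offset [22B, align 2] → 46
@46: mtime [1B, align 1] → 47
+1 pad (align 4)
@48: crc [4B, align 4] → 52
@52: inode [4B, align 4] → 56
@56: n_entries [16B, align 4] → 72
@72: blocks [1B, align 1] → 73
+1 pad (align 2)
@74: size [2B, align 2] → 76
@76: reserved [4B, align 4] → 80
size 80, align 4
88 − 80 = 8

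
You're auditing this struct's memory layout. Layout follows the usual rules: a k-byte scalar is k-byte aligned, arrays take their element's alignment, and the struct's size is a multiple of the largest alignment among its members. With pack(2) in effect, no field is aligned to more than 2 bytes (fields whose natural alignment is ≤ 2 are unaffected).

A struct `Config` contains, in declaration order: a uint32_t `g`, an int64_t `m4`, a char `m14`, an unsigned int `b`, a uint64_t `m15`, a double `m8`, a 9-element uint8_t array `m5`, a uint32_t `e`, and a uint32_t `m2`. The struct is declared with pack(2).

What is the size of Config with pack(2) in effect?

g at 0 (size 4, align 2) → ends 4
m4 at 4 (size 8, align 2) → ends 12
m14 at 12 (size 1, align 1) → ends 13
pad 1 to align 2 for b
b at 14 (size 4, align 2) → ends 18
m15 at 18 (size 8, align 2) → ends 26
m8 at 26 (size 8, align 2) → ends 34
m5 at 34 (size 9, align 1) → ends 43
pad 1 to align 2 for e
e at 44 (size 4, align 2) → ends 48
m2 at 48 (size 4, align 2) → ends 52
total 52 bytes, alignment 2

52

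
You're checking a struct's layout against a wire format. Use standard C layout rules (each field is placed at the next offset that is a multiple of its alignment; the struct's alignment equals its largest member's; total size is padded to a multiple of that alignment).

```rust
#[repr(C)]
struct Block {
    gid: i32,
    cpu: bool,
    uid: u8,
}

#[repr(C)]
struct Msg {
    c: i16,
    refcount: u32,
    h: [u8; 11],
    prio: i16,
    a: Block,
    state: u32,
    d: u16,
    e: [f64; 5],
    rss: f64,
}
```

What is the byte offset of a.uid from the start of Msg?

29

Block: @0: gid [4B, align 4] → 4; @4: cpu [1B, align 1] → 5; @5: uid [1B, align 1] → 6; +2 tail pad (align 4); size 8, align 4
@0: c [2B, align 2] → 2
+2 pad (align 4)
@4: refcount [4B, align 4] → 8
@8: h [11B, align 1] → 19
+1 pad (align 2)
@20: prio [2B, align 2] → 22
+2 pad (align 4)
@24: a [8B, align 4] → 32
within Block: uid at 5
24 + 5 = 29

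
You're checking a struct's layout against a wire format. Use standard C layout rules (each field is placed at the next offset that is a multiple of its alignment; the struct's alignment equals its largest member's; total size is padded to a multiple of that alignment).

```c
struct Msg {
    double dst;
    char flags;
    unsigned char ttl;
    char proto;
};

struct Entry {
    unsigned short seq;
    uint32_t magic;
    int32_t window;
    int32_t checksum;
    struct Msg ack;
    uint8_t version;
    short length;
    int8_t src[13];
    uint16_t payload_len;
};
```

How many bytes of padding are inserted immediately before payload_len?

1

Msg: 0..8  dst  (8B, 8-aligned); 8..9  flags  (1B, 1-aligned); 9..10  ttl  (1B, 1-aligned); 10..11  proto  (1B, 1-aligned); 11..16  -- tail padding (5B); sizeof = 16, alignof = 8
0..2  seq  (2B, 2-aligned)
2..4  -- padding (2B)
4..8  magic  (4B, 4-aligned)
8..12  window  (4B, 4-aligned)
12..16  checksum  (4B, 4-aligned)
16..32  ack  (16B, 8-aligned)
32..33  version  (1B, 1-aligned)
33..34  -- padding (1B)
34..36  length  (2B, 2-aligned)
36..49  src  (13B, 1-aligned)
49..50  -- padding (1B)
50..52  payload_len  (2B, 2-aligned)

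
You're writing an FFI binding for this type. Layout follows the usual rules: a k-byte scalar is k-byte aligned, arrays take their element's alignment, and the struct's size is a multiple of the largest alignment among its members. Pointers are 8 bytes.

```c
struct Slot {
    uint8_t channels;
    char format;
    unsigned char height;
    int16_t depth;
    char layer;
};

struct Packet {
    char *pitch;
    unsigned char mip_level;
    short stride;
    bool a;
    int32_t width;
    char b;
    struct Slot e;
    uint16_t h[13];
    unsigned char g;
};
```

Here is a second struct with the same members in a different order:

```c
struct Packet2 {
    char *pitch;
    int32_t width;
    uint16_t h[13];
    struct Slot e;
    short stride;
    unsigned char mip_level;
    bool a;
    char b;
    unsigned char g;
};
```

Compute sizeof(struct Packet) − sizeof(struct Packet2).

Slot: @0: channels [1B, align 1] → 1; @1: format [1B, align 1] → 2; @2: height [1B, align 1] → 3; +1 pad (align 2); @4: depth [2B, align 2] → 6; @6: layer [1B, align 1] → 7; +1 tail pad (align 2); size 8, align 2
@0: pitch [8B, align 8] → 8
@8: mip_level [1B, align 1] → 9
+1 pad (align 2)
@10: stride [2B, align 2] → 12
@12: a [1B, align 1] → 13
+3 pad (align 4)
@16: width [4B, align 4] → 20
@20: b [1B, align 1] → 21
+1 pad (align 2)
@22: e [8B, align 2] → 30
@30: h [26B, align 2] → 56
@56: g [1B, align 1] → 57
+7 tail pad (align 8)
size 64, align 8
— Packet2 —
@0: pitch [8B, align 8] → 8
@8: width [4B, align 4] → 12
@12: h [26B, align 2] → 38
@38: e [8B, align 2] → 46
@46: stride [2B, align 2] → 48
@48: mip_level [1B, align 1] → 49
@49: a [1B, align 1] → 50
@50: b [1B, align 1] → 51
@51: g [1B, align 1] → 52
+4 tail pad (align 8)
size 56, align 8
64 − 56 = 8

8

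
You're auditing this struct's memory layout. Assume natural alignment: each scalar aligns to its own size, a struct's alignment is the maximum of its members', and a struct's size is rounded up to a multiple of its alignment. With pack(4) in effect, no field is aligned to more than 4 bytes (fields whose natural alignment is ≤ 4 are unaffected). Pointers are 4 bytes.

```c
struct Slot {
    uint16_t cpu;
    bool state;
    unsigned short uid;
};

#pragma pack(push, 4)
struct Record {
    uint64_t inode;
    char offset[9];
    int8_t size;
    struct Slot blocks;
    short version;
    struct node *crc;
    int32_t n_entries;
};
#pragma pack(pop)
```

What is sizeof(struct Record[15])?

540

Slot: @0: cpu [2B, align 2] → 2; @2: state [1B, align 1] → 3; +1 pad (align 2); @4: uid [2B, align 2] → 6; size 6, align 2
@0: inode [8B, align 4] → 8
@8: offset [9B, align 1] → 17
@17: size [1B, align 1] → 18
@18: blocks [6B, align 2] → 24
@24: version [2B, align 2] → 26
+2 pad (align 4)
@28: crc [4B, align 4] → 32
@32: n_entries [4B, align 4] → 36
size 36, align 4
array of 15: 15 × 36 = 540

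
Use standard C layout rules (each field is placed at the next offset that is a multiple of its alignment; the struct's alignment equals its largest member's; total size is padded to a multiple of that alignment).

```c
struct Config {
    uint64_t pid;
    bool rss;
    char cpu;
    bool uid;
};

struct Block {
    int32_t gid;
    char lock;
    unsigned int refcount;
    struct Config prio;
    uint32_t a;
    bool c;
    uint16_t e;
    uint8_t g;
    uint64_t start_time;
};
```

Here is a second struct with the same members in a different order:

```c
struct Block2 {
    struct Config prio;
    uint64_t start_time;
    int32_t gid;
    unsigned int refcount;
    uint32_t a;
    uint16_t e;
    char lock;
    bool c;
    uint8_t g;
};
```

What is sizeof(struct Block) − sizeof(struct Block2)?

8

Config: pid at 0 (size 8, align 8) → ends 8; rss at 8 (size 1, align 1) → ends 9; cpu at 9 (size 1, align 1) → ends 10; uid at 10 (size 1, align 1) → ends 11; tail pad 5 to reach multiple of 8; total 16 bytes, alignment 8
gid at 0 (size 4, align 4) → ends 4
lock at 4 (size 1, align 1) → ends 5
pad 3 to align 4 for refcount
refcount at 8 (size 4, align 4) → ends 12
pad 4 to align 8 for prio
prio at 16 (size 16, align 8) → ends 32
a at 32 (size 4, align 4) → ends 36
c at 36 (size 1, align 1) → ends 37
pad 1 to align 2 for e
e at 38 (size 2, align 2) → ends 40
g at 40 (size 1, align 1) → ends 41
pad 7 to align 8 for start_time
start_time at 48 (size 8, align 8) → ends 56
total 56 bytes, alignment 8
— Block2 —
prio at 0 (size 16, align 8) → ends 16
start_time at 16 (size 8, align 8) → ends 24
gid at 24 (size 4, align 4) → ends 28
refcount at 28 (size 4, align 4) → ends 32
a at 32 (size 4, align 4) → ends 36
e at 36 (size 2, align 2) → ends 38
lock at 38 (size 1, align 1) → ends 39
c at 39 (size 1, align 1) → ends 40
g at 40 (size 1, align 1) → ends 41
tail pad 7 to reach multiple of 8
total 48 bytes, alignment 8
56 − 48 = 8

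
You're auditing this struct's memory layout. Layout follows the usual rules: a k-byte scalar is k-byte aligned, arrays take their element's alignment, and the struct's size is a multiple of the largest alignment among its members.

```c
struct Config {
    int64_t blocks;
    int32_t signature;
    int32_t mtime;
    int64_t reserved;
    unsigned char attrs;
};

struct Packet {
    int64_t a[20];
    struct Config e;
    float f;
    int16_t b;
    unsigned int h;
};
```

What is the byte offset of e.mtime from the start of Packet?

Config: blocks at 0 (size 8, align 8) → ends 8; signature at 8 (size 4, align 4) → ends 12; mtime at 12 (size 4, align 4) → ends 16; reserved at 16 (size 8, align 8) → ends 24; attrs at 24 (size 1, align 1) → ends 25; tail pad 7 to reach multiple of 8; total 32 bytes, alignment 8
a at 0 (size 160, align 8) → ends 160
e at 160 (size 32, align 8) → ends 192
within Config: mtime at 12
160 + 12 = 172

172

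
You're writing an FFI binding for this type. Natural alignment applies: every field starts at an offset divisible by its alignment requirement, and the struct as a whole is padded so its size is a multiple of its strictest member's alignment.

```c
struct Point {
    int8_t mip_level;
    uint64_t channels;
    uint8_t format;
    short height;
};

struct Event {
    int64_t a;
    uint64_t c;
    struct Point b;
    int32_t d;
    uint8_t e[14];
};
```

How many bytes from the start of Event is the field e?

44

Point: mip_level at 0 (size 1, align 1) → ends 1; pad 7 to align 8 for channels; channels at 8 (size 8, align 8) → ends 16; format at 16 (size 1, align 1) → ends 17; pad 1 to align 2 for height; height at 18 (size 2, align 2) → ends 20; tail pad 4 to reach multiple of 8; total 24 bytes, alignment 8
a at 0 (size 8, align 8) → ends 8
c at 8 (size 8, align 8) → ends 16
b at 16 (size 24, align 8) → ends 40
d at 40 (size 4, align 4) → ends 44
e at 44 (size 14, align 1) → ends 58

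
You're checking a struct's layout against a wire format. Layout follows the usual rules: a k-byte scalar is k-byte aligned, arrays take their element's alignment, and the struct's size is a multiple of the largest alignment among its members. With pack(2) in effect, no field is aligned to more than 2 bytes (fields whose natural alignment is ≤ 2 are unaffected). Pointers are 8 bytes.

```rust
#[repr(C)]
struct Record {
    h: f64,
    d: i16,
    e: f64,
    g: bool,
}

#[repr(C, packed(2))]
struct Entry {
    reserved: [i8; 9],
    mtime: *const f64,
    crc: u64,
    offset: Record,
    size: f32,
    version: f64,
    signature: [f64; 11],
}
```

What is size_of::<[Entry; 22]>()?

3476

Record: h at 0 (size 8, align 8) → ends 8; d at 8 (size 2, align 2) → ends 10; pad 6 to align 8 for e; e at 16 (size 8, align 8) → ends 24; g at 24 (size 1, align 1) → ends 25; tail pad 7 to reach multiple of 8; total 32 bytes, alignment 8
reserved at 0 (size 9, align 1) → ends 9
pad 1 to align 2 for mtime
mtime at 10 (size 8, align 2) → ends 18
crc at 18 (size 8, align 2) → ends 26
offset at 26 (size 32, align 2) → ends 58
size at 58 (size 4, align 2) → ends 62
version at 62 (size 8, align 2) → ends 70
signature at 70 (size 88, align 2) → ends 158
total 158 bytes, alignment 2
array of 22: 22 × 158 = 3476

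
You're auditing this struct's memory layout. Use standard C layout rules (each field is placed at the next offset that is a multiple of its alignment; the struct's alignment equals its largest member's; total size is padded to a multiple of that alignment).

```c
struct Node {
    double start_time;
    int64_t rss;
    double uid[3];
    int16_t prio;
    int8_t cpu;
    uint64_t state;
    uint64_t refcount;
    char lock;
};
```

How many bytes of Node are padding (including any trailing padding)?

@0: start_time [8B, align 8] → 8
@8: rss [8B, align 8] → 16
@16: uid [24B, align 8] → 40
@40: prio [2B, align 2] → 42
@42: cpu [1B, align 1] → 43
+5 pad (align 8)
@48: state [8B, align 8] → 56
@56: refcount [8B, align 8] → 64
@64: lock [1B, align 1] → 65
+7 tail pad (align 8)
size 72, align 8
data bytes 60, size 72 → padding 12

12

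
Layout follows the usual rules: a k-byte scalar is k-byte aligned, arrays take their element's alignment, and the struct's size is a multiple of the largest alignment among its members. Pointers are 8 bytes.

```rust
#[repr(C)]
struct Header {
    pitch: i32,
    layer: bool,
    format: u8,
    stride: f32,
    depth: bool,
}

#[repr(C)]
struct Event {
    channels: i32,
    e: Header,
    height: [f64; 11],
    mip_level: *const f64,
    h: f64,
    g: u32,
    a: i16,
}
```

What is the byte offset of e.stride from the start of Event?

Header: pitch at 0 (size 4, align 4) → ends 4; layer at 4 (size 1, align 1) → ends 5; format at 5 (size 1, align 1) → ends 6; pad 2 to align 4 for stride; stride at 8 (size 4, align 4) → ends 12; depth at 12 (size 1, align 1) → ends 13; tail pad 3 to reach multiple of 4; total 16 bytes, alignment 4
channels at 0 (size 4, align 4) → ends 4
e at 4 (size 16, align 4) → ends 20
within Header: stride at 8
4 + 8 = 12

12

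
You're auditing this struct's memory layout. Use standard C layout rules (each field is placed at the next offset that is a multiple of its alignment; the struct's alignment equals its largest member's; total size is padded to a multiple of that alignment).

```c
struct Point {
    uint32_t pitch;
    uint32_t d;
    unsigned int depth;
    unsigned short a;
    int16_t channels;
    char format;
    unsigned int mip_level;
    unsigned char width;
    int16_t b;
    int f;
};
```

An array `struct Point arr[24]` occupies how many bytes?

768

pitch at 0 (size 4, align 4) → ends 4
d at 4 (size 4, align 4) → ends 8
depth at 8 (size 4, align 4) → ends 12
a at 12 (size 2, align 2) → ends 14
channels at 14 (size 2, align 2) → ends 16
format at 16 (size 1, align 1) → ends 17
pad 3 to align 4 for mip_level
mip_level at 20 (size 4, align 4) → ends 24
width at 24 (size 1, align 1) → ends 25
pad 1 to align 2 for b
b at 26 (size 2, align 2) → ends 28
f at 28 (size 4, align 4) → ends 32
total 32 bytes, alignment 4
array of 24: 24 × 32 = 768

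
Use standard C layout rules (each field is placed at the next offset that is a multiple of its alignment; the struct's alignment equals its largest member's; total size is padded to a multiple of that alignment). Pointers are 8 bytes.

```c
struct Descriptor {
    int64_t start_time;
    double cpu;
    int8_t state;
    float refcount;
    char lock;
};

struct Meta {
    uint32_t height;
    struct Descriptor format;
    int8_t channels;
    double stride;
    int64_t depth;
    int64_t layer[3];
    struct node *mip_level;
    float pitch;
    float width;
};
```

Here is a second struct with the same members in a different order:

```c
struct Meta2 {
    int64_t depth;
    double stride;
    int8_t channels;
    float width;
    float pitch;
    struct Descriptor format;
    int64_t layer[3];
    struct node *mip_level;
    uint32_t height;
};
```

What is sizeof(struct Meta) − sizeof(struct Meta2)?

0

Descriptor: start_time at 0 (size 8, align 8) → ends 8; cpu at 8 (size 8, align 8) → ends 16; state at 16 (size 1, align 1) → ends 17; pad 3 to align 4 for refcount; refcount at 20 (size 4, align 4) → ends 24; lock at 24 (size 1, align 1) → ends 25; tail pad 7 to reach multiple of 8; total 32 bytes, alignment 8
height at 0 (size 4, align 4) → ends 4
pad 4 to align 8 for format
format at 8 (size 32, align 8) → ends 40
channels at 40 (size 1, align 1) → ends 41
pad 7 to align 8 for stride
stride at 48 (size 8, align 8) → ends 56
depth at 56 (size 8, align 8) → ends 64
layer at 64 (size 24, align 8) → ends 88
mip_level at 88 (size 8, align 8) → ends 96
pitch at 96 (size 4, align 4) → ends 100
width at 100 (size 4, align 4) → ends 104
total 104 bytes, alignment 8
— Meta2 —
depth at 0 (size 8, align 8) → ends 8
stride at 8 (size 8, align 8) → ends 16
channels at 16 (size 1, align 1) → ends 17
pad 3 to align 4 for width
width at 20 (size 4, align 4) → ends 24
pitch at 24 (size 4, align 4) → ends 28
pad 4 to align 8 for format
format at 32 (size 32, align 8) → ends 64
layer at 64 (size 24, align 8) → ends 88
mip_level at 88 (size 8, align 8) → ends 96
height at 96 (size 4, align 4) → ends 100
tail pad 4 to reach multiple of 8
total 104 bytes, alignment 8
104 − 104 = 0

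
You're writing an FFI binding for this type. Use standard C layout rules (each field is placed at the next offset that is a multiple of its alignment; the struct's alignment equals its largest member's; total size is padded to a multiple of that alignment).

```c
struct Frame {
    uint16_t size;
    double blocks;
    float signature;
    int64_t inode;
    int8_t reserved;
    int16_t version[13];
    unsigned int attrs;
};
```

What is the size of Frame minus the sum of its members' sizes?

size at 0 (size 2, align 2) → ends 2
pad 6 to align 8 for blocks
blocks at 8 (size 8, align 8) → ends 16
signature at 16 (size 4, align 4) → ends 20
pad 4 to align 8 for inode
inode at 24 (size 8, align 8) → ends 32
reserved at 32 (size 1, align 1) → ends 33
pad 1 to align 2 for version
version at 34 (size 26, align 2) → ends 60
attrs at 60 (size 4, align 4) → ends 64
total 64 bytes, alignment 8
data bytes 53, size 64 → padding 11

11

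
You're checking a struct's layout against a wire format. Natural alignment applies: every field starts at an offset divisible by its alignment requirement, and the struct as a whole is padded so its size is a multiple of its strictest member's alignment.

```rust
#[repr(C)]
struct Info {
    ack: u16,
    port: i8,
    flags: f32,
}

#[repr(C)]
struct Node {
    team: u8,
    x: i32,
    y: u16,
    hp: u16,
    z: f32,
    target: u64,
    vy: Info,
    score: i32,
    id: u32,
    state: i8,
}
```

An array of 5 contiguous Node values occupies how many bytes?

Info: @0: ack [2B, align 2] → 2; @2: port [1B, align 1] → 3; +1 pad (align 4); @4: flags [4B, align 4] → 8; size 8, align 4
@0: team [1B, align 1] → 1
+3 pad (align 4)
@4: x [4B, align 4] → 8
@8: y [2B, align 2] → 10
@10: hp [2B, align 2] → 12
@12: z [4B, align 4] → 16
@16: target [8B, align 8] → 24
@24: vy [8B, align 4] → 32
@32: score [4B, align 4] → 36
@36: id [4B, align 4] → 40
@40: state [1B, align 1] → 41
+7 tail pad (align 8)
size 48, align 8
array of 5: 5 × 48 = 240

240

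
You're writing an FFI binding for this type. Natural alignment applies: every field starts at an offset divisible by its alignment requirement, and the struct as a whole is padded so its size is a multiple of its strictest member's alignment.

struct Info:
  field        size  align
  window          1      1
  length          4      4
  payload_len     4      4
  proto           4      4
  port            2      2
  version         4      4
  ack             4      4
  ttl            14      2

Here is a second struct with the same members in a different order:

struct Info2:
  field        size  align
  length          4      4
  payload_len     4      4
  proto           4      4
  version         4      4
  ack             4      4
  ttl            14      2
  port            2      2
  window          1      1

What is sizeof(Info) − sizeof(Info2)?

@0: window [1B, align 1] → 1
+3 pad (align 4)
@4: length [4B, align 4] → 8
@8: payload_len [4B, align 4] → 12
@12: proto [4B, align 4] → 16
@16: port [2B, align 2] → 18
+2 pad (align 4)
@20: version [4B, align 4] → 24
@24: ack [4B, align 4] → 28
@28: ttl [14B, align 2] → 42
+2 tail pad (align 4)
size 44, align 4
— Info2 —
@0: length [4B, align 4] → 4
@4: payload_len [4B, align 4] → 8
@8: proto [4B, align 4] → 12
@12: version [4B, align 4] → 16
@16: ack [4B, align 4] → 20
@20: ttl [14B, align 2] → 34
@34: port [2B, align 2] → 36
@36: window [1B, align 1] → 37
+3 tail pad (align 4)
size 40, align 4
44 − 40 = 4

4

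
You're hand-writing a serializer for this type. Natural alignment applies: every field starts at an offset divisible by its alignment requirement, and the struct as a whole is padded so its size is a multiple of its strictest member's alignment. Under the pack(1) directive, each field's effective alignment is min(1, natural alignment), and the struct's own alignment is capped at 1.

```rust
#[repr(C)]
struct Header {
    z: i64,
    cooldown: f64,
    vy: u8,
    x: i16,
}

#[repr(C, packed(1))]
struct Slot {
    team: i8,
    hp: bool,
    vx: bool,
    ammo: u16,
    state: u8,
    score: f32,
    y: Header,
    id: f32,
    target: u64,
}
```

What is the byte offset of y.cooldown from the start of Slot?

Header: z at 0 (size 8, align 8) → ends 8; cooldown at 8 (size 8, align 8) → ends 16; vy at 16 (size 1, align 1) → ends 17; pad 1 to align 2 for x; x at 18 (size 2, align 2) → ends 20; tail pad 4 to reach multiple of 8; total 24 bytes, alignment 8
team at 0 (size 1, align 1) → ends 1
hp at 1 (size 1, align 1) → ends 2
vx at 2 (size 1, align 1) → ends 3
ammo at 3 (size 2, align 1) → ends 5
state at 5 (size 1, align 1) → ends 6
score at 6 (size 4, align 1) → ends 10
y at 10 (size 24, align 1) → ends 34
within Header: cooldown at 8
10 + 8 = 18

18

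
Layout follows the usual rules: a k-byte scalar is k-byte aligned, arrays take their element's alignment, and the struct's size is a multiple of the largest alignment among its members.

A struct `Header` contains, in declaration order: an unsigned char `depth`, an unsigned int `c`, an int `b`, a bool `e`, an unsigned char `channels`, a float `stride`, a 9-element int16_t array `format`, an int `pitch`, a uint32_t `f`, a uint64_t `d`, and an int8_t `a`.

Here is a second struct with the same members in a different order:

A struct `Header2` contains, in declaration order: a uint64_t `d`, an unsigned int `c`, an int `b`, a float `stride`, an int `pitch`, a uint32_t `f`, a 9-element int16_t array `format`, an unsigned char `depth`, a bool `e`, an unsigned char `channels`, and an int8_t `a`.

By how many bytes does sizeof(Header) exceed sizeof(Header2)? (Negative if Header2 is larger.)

8

depth at 0 (size 1, align 1) → ends 1
pad 3 to align 4 for c
c at 4 (size 4, align 4) → ends 8
b at 8 (size 4, align 4) → ends 12
e at 12 (size 1, align 1) → ends 13
channels at 13 (size 1, align 1) → ends 14
pad 2 to align 4 for stride
stride at 16 (size 4, align 4) → ends 20
format at 20 (size 18, align 2) → ends 38
pad 2 to align 4 for pitch
pitch at 40 (size 4, align 4) → ends 44
f at 44 (size 4, align 4) → ends 48
d at 48 (size 8, align 8) → ends 56
a at 56 (size 1, align 1) → ends 57
tail pad 7 to reach multiple of 8
total 64 bytes, alignment 8
— Header2 —
d at 0 (size 8, align 8) → ends 8
c at 8 (size 4, align 4) → ends 12
b at 12 (size 4, align 4) → ends 16
stride at 16 (size 4, align 4) → ends 20
pitch at 20 (size 4, align 4) → ends 24
f at 24 (size 4, align 4) → ends 28
format at 28 (size 18, align 2) → ends 46
depth at 46 (size 1, align 1) → ends 47
e at 47 (size 1, align 1) → ends 48
channels at 48 (size 1, align 1) → ends 49
a at 49 (size 1, align 1) → ends 50
tail pad 6 to reach multiple of 8
total 56 bytes, alignment 8
64 − 56 = 8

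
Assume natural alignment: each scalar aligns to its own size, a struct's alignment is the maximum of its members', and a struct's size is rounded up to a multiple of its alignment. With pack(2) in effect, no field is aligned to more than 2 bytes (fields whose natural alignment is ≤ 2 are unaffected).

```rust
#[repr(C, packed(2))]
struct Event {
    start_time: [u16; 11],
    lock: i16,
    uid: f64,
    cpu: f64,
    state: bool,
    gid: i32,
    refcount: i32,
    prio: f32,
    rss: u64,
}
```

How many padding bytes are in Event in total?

start_time at 0 (size 22, align 2) → ends 22
lock at 22 (size 2, align 2) → ends 24
uid at 24 (size 8, align 2) → ends 32
cpu at 32 (size 8, align 2) → ends 40
state at 40 (size 1, align 1) → ends 41
pad 1 to align 2 for gid
gid at 42 (size 4, align 2) → ends 46
refcount at 46 (size 4, align 2) → ends 50
prio at 50 (size 4, align 2) → ends 54
rss at 54 (size 8, align 2) → ends 62
total 62 bytes, alignment 2
data bytes 61, size 62 → padding 1

1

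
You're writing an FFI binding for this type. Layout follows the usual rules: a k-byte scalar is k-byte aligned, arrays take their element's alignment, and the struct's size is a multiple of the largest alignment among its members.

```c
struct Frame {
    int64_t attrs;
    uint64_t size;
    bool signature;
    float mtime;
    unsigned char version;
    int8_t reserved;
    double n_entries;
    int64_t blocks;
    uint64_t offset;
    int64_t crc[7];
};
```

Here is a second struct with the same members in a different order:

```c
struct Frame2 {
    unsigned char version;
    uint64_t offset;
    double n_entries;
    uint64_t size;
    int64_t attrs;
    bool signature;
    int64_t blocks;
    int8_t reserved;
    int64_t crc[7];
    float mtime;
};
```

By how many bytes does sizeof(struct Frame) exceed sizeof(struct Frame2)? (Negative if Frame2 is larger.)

0..8  attrs  (8B, 8-aligned)
8..16  size  (8B, 8-aligned)
16..17  signature  (1B, 1-aligned)
17..20  -- padding (3B)
20..24  mtime  (4B, 4-aligned)
24..25  version  (1B, 1-aligned)
25..26  reserved  (1B, 1-aligned)
26..32  -- padding (6B)
32..40  n_entries  (8B, 8-aligned)
40..48  blocks  (8B, 8-aligned)
48..56  offset  (8B, 8-aligned)
56..112  crc  (56B, 8-aligned)
sizeof = 112, alignof = 8
— Frame2 —
0..1  version  (1B, 1-aligned)
1..8  -- padding (7B)
8..16  offset  (8B, 8-aligned)
16..24  n_entries  (8B, 8-aligned)
24..32  size  (8B, 8-aligned)
32..40  attrs  (8B, 8-aligned)
40..41  signature  (1B, 1-aligned)
41..48  -- padding (7B)
48..56  blocks  (8B, 8-aligned)
56..57  reserved  (1B, 1-aligned)
57..64  -- padding (7B)
64..120  crc  (56B, 8-aligned)
120..124  mtime  (4B, 4-aligned)
124..128  -- tail padding (4B)
sizeof = 128, alignof = 8
112 − 128 = -16

-16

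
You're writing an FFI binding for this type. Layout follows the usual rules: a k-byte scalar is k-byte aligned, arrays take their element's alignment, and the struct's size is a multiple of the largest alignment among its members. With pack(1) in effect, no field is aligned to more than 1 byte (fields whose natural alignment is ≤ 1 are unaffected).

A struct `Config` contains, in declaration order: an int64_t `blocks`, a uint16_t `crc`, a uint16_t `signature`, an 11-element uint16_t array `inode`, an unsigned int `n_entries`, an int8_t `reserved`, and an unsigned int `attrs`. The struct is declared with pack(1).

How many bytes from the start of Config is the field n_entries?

34

blocks at 0 (size 8, align 1) → ends 8
crc at 8 (size 2, align 1) → ends 10
signature at 10 (size 2, align 1) → ends 12
inode at 12 (size 22, align 1) → ends 34
n_entries at 34 (size 4, align 1) → ends 38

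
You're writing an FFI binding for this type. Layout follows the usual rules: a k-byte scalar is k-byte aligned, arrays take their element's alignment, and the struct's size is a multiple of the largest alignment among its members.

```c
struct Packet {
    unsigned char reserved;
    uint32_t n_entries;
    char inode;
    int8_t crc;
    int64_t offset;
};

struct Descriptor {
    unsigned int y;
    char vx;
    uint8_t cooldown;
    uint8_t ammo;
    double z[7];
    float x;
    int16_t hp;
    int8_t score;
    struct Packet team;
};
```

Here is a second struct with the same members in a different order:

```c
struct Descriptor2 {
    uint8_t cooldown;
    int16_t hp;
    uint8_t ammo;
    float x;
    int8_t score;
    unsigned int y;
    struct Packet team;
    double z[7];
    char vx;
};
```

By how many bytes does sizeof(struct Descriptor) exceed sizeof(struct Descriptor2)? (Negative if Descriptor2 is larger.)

-16

Packet: reserved at 0 (size 1, align 1) → ends 1; pad 3 to align 4 for n_entries; n_entries at 4 (size 4, align 4) → ends 8; inode at 8 (size 1, align 1) → ends 9; crc at 9 (size 1, align 1) → ends 10; pad 6 to align 8 for offset; offset at 16 (size 8, align 8) → ends 24; total 24 bytes, alignment 8
y at 0 (size 4, align 4) → ends 4
vx at 4 (size 1, align 1) → ends 5
cooldown at 5 (size 1, align 1) → ends 6
ammo at 6 (size 1, align 1) → ends 7
pad 1 to align 8 for z
z at 8 (size 56, align 8) → ends 64
x at 64 (size 4, align 4) → ends 68
hp at 68 (size 2, align 2) → ends 70
score at 70 (size 1, align 1) → ends 71
pad 1 to align 8 for team
team at 72 (size 24, align 8) → ends 96
total 96 bytes, alignment 8
— Descriptor2 —
cooldown at 0 (size 1, align 1) → ends 1
pad 1 to align 2 for hp
hp at 2 (size 2, align 2) → ends 4
ammo at 4 (size 1, align 1) → ends 5
pad 3 to align 4 for x
x at 8 (size 4, align 4) → ends 12
score at 12 (size 1, align 1) → ends 13
pad 3 to align 4 for y
y at 16 (size 4, align 4) → ends 20
pad 4 to align 8 for team
team at 24 (size 24, align 8) → ends 48
z at 48 (size 56, align 8) → ends 104
vx at 104 (size 1, align 1) → ends 105
tail pad 7 to reach multiple of 8
total 112 bytes, alignment 8
96 − 112 = -16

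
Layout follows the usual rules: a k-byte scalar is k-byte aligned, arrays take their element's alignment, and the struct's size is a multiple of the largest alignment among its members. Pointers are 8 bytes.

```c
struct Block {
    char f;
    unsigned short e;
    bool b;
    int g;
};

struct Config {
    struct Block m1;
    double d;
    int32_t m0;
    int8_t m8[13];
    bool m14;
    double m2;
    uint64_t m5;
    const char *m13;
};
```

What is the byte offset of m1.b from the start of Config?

4

Block: f at 0 (size 1, align 1) → ends 1; pad 1 to align 2 for e; e at 2 (size 2, align 2) → ends 4; b at 4 (size 1, align 1) → ends 5; pad 3 to align 4 for g; g at 8 (size 4, align 4) → ends 12; total 12 bytes, alignment 4
m1 at 0 (size 12, align 4) → ends 12
within Block: b at 4
0 + 4 = 4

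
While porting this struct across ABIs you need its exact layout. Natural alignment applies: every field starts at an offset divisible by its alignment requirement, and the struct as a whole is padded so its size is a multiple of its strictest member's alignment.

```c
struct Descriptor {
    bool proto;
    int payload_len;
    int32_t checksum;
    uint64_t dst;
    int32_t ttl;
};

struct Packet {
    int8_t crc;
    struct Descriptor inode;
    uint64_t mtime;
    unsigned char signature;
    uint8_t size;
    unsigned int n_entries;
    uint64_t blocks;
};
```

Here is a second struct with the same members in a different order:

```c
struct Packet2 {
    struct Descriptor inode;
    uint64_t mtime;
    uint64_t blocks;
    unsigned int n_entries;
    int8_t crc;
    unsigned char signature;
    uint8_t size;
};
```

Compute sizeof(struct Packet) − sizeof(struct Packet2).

Descriptor: proto at 0 (size 1, align 1) → ends 1; pad 3 to align 4 for payload_len; payload_len at 4 (size 4, align 4) → ends 8; checksum at 8 (size 4, align 4) → ends 12; pad 4 to align 8 for dst; dst at 16 (size 8, align 8) → ends 24; ttl at 24 (size 4, align 4) → ends 28; tail pad 4 to reach multiple of 8; total 32 bytes, alignment 8
crc at 0 (size 1, align 1) → ends 1
pad 7 to align 8 for inode
inode at 8 (size 32, align 8) → ends 40
mtime at 40 (size 8, align 8) → ends 48
signature at 48 (size 1, align 1) → ends 49
size at 49 (size 1, align 1) → ends 50
pad 2 to align 4 for n_entries
n_entries at 52 (size 4, align 4) → ends 56
blocks at 56 (size 8, align 8) → ends 64
total 64 bytes, alignment 8
— Packet2 —
inode at 0 (size 32, align 8) → ends 32
mtime at 32 (size 8, align 8) → ends 40
blocks at 40 (size 8, align 8) → ends 48
n_entries at 48 (size 4, align 4) → ends 52
crc at 52 (size 1, align 1) → ends 53
signature at 53 (size 1, align 1) → ends 54
size at 54 (size 1, align 1) → ends 55
tail pad 1 to reach multiple of 8
total 56 bytes, alignment 8
64 − 56 = 8

8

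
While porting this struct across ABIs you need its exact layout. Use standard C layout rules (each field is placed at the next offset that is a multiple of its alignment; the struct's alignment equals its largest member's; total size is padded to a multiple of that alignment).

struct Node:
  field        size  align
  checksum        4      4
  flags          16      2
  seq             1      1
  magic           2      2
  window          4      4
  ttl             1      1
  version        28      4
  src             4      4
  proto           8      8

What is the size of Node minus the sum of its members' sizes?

4

checksum at 0 (size 4, align 4) → ends 4
flags at 4 (size 16, align 2) → ends 20
seq at 20 (size 1, align 1) → ends 21
pad 1 to align 2 for magic
magic at 22 (size 2, align 2) → ends 24
window at 24 (size 4, align 4) → ends 28
ttl at 28 (size 1, align 1) → ends 29
pad 3 to align 4 for version
version at 32 (size 28, align 4) → ends 60
src at 60 (size 4, align 4) → ends 64
proto at 64 (size 8, align 8) → ends 72
total 72 bytes, alignment 8
data bytes 68, size 72 → padding 4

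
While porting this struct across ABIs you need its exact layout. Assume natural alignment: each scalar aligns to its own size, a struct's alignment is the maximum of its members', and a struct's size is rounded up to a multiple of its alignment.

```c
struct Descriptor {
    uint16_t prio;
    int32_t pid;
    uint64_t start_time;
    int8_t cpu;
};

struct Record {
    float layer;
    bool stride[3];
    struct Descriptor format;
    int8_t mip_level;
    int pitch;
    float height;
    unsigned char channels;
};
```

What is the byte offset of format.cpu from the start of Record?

Descriptor: 0..2  prio  (2B, 2-aligned); 2..4  -- padding (2B); 4..8  pid  (4B, 4-aligned); 8..16  start_time  (8B, 8-aligned); 16..17  cpu  (1B, 1-aligned); 17..24  -- tail padding (7B); sizeof = 24, alignof = 8
0..4  layer  (4B, 4-aligned)
4..7  stride  (3B, 1-aligned)
7..8  -- padding (1B)
8..32  format  (24B, 8-aligned)
within Descriptor: cpu at 16
8 + 16 = 24

24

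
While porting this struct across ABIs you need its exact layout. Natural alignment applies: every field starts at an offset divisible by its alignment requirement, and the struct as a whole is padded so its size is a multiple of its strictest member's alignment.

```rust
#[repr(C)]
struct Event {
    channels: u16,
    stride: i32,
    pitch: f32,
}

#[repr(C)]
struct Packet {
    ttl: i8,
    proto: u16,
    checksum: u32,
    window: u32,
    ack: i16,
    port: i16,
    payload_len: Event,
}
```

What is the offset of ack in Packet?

12

Event: 0..2  channels  (2B, 2-aligned); 2..4  -- padding (2B); 4..8  stride  (4B, 4-aligned); 8..12  pitch  (4B, 4-aligned); sizeof = 12, alignof = 4
0..1  ttl  (1B, 1-aligned)
1..2  -- padding (1B)
2..4  proto  (2B, 2-aligned)
4..8  checksum  (4B, 4-aligned)
8..12  window  (4B, 4-aligned)
12..14  ack  (2B, 2-aligned)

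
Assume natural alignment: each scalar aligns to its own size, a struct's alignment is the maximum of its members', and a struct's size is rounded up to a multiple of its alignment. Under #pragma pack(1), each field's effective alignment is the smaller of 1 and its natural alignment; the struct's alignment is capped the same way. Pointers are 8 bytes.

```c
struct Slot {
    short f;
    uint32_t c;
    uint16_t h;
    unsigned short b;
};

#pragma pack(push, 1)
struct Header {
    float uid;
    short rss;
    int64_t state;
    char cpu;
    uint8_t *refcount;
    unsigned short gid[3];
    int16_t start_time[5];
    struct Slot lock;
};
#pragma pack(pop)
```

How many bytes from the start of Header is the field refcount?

Slot: @0: f [2B, align 2] → 2; +2 pad (align 4); @4: c [4B, align 4] → 8; @8: h [2B, align 2] → 10; @10: b [2B, align 2] → 12; size 12, align 4
@0: uid [4B, align 1] → 4
@4: rss [2B, align 1] → 6
@6: state [8B, align 1] → 14
@14: cpu [1B, align 1] → 15
@15: refcount [8B, align 1] → 23

15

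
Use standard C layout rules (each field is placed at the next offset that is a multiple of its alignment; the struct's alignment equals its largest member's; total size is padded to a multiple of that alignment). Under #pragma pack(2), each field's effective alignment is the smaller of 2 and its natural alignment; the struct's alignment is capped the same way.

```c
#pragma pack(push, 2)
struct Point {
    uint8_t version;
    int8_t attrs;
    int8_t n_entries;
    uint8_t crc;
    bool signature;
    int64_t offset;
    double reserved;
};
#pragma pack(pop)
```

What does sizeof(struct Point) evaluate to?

22 bytes

version at 0 (size 1, align 1) → ends 1
attrs at 1 (size 1, align 1) → ends 2
n_entries at 2 (size 1, align 1) → ends 3
crc at 3 (size 1, align 1) → ends 4
signature at 4 (size 1, align 1) → ends 5
pad 1 to align 2 for offset
offset at 6 (size 8, align 2) → ends 14
reserved at 14 (size 8, align 2) → ends 22
total 22 bytes, alignment 2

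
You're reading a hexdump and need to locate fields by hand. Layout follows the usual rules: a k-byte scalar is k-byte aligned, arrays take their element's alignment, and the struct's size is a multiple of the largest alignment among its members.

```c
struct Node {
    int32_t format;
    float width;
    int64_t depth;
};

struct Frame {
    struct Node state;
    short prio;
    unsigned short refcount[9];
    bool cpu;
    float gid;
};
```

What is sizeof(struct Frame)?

Node: 0..4  format  (4B, 4-aligned); 4..8  width  (4B, 4-aligned); 8..16  depth  (8B, 8-aligned); sizeof = 16, alignof = 8
0..16  state  (16B, 8-aligned)
16..18  prio  (2B, 2-aligned)
18..36  refcount  (18B, 2-aligned)
36..37  cpu  (1B, 1-aligned)
37..40  -- padding (3B)
40..44  gid  (4B, 4-aligned)
44..48  -- tail padding (4B)
sizeof = 48, alignof = 8

48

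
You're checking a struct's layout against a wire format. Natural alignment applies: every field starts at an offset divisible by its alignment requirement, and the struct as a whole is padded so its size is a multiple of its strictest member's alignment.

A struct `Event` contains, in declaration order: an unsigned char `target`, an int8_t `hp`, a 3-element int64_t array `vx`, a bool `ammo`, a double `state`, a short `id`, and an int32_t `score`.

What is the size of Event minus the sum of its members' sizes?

target at 0 (size 1, align 1) → ends 1
hp at 1 (size 1, align 1) → ends 2
pad 6 to align 8 for vx
vx at 8 (size 24, align 8) → ends 32
ammo at 32 (size 1, align 1) → ends 33
pad 7 to align 8 for state
state at 40 (size 8, align 8) → ends 48
id at 48 (size 2, align 2) → ends 50
pad 2 to align 4 for score
score at 52 (size 4, align 4) → ends 56
total 56 bytes, alignment 8
data bytes 41, size 56 → padding 15

15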